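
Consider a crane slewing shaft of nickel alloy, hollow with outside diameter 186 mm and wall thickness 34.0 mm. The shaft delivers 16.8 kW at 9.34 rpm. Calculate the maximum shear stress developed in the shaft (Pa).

1.62e7 Pa

ω = 2π·9.34/60 = 0.9781 rad/s, so T = P/ω = 16.8×10³ / 0.9781 = 17180 N·m.
J = π(d_o⁴ − d_i⁴)/32 = π(0.186⁴ − 0.118⁴)/32 = 9.847×10^-5 m⁴.
τ_max = T·r/J = 17180 × 0.0930 / 9.847×10^-5 = 1.622×10^7 Pa.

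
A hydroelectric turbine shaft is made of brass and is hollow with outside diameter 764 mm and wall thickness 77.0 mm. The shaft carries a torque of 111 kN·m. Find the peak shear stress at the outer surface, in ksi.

J = π(d_o⁴ − d_i⁴)/32 = π(0.764⁴ − 0.610⁴)/32 = 0.01986 m⁴.
τ_max = T·r/J = 111000 × 0.382 / 0.01986 = 2.136×10^6 Pa.

0.310 ksi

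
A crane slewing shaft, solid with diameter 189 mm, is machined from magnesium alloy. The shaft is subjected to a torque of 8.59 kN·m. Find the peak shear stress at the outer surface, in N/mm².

6.48 N/mm²

J = πd⁴/32 = π(0.189)⁴/32 = 1.253×10^-4 m⁴.
τ_max = T·r/J = 8590 × 0.0945 / 1.253×10^-4 = 6.480×10^6 Pa.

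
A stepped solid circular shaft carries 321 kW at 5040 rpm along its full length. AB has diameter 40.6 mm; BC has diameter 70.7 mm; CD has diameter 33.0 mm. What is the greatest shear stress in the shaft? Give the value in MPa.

ω = 2π·5040/60 = 527.8 rad/s, so T = P/ω = 321×10³ / 527.8 = 608.2 N·m.
Under the same torque, τ_max = 16T/(πd³) is largest where d is smallest — segment CD (d = 33.0 mm).
τ_max = 16·608.2/(π·(0.0330)³) = 8.619×10^7 Pa.

86.2 MPa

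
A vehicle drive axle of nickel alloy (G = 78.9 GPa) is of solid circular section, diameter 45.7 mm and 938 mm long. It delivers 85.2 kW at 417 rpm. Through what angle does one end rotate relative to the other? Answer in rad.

ω = 2π·417/60 = 43.67 rad/s, so T = P/ω = 85.2×10³ / 43.67 = 1951 N·m.
J = πd⁴/32 = π(0.0457)⁴/32 = 4.282×10^-7 m⁴.
θ = T·L/(G·J) = 1951 × 0.938 / (78.9×10⁹ × 4.282×10^-7) = 0.05417 rad.

0.0542 rad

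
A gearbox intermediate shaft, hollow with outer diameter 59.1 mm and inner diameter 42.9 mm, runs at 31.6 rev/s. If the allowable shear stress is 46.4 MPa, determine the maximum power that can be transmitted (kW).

270 kW

J = π(d_o⁴ − d_i⁴)/32 = π(0.0591⁴ − 0.0429⁴)/32 = 8.652×10^-7 m⁴.
T_max = τ_allow·J/r = 4.64×10^7 × 8.652×10^-7 / 0.0295 = 1359 N·m.
ω = 2π·31.6 = 198.5 rad/s, so P_max = T_max·ω = 2.697×10^5 W.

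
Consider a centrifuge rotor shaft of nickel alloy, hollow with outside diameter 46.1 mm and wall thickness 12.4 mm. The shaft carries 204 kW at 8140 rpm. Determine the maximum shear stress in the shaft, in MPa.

13.0 MPa

ω = 2π·8140/60 = 852.4 rad/s, so T = P/ω = 204×10³ / 852.4 = 239.3 N·m.
J = π(d_o⁴ − d_i⁴)/32 = π(0.0461⁴ − 0.0213⁴)/32 = 4.232×10^-7 m⁴.
τ_max = T·r/J = 239.3 × 0.0231 / 4.232×10^-7 = 1.303×10^7 Pa.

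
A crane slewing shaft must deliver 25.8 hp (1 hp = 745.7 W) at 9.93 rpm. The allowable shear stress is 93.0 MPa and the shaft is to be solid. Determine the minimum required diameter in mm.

ω = 2π·9.93/60 = 1.040 rad/s, so T = P/ω = 25.8×745.7 / 1.040 = 18500 N·m.
For a solid shaft τ_max = 16T/(πd³), so d = (16T/(π τ_allow))^(1/3) = (16·18500/(π·9.30×10^7))^(1/3) = 0.1004 m.

100 mm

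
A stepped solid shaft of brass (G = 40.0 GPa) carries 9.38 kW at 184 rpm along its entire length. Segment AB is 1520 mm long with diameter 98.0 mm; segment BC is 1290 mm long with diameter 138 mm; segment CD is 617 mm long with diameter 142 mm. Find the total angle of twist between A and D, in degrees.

0.153°

ω = 2π·184/60 = 19.27 rad/s, so T = P/ω = 9.38×10³ / 19.27 = 486.8 N·m.
J_AB = π(0.0980)⁴/32 = 9.06×10^-6 m⁴; J_BC = π(0.138)⁴/32 = 3.56×10^-5 m⁴; J_CD = π(0.142)⁴/32 = 3.99×10^-5 m⁴.
θ = (T/G)·Σ L_i/J_i = (486.8/40.0×10⁹)·(1.52/9.06×10^-6 + 1.29/3.56×10^-5 + 0.617/3.99×10^-5) = 2.672×10^-3 rad.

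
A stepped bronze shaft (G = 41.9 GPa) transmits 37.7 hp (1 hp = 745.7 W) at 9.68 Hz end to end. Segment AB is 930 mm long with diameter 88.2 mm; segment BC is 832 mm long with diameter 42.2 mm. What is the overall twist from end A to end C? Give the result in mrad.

ω = 2π·9.68 = 60.82 rad/s, so T = P/ω = 37.7×745.7 / 60.82 = 462.2 N·m.
J_AB = π(0.0882)⁴/32 = 5.94×10^-6 m⁴; J_BC = π(0.0422)⁴/32 = 3.11×10^-7 m⁴.
θ = (T/G)·Σ L_i/J_i = (462.2/41.9×10⁹)·(0.930/5.94×10^-6 + 0.832/3.11×10^-7) = 0.03121 rad.

31.2 mrad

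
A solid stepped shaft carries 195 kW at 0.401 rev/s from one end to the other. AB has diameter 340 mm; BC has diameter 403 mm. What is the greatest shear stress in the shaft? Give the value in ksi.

ω = 2π·0.401 = 2.520 rad/s, so T = P/ω = 195×10³ / 2.520 = 77390 N·m.
Under the same torque, τ_max = 16T/(πd³) is largest where d is smallest — segment AB (d = 340 mm).
τ_max = 16·77390/(π·(0.340)³) = 1.003×10^7 Pa.

1.45 ksi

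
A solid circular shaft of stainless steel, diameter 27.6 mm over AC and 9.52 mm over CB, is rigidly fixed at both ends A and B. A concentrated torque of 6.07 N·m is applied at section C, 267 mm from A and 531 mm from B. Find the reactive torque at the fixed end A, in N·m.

6.03 N·m

Compatibility: T_A·a/J_AC = T_B·b/J_CB with T_A + T_B = T₀.
J_AC = 5.70×10^-8 m⁴, J_CB = 8.06×10^-10 m⁴, so T_A = T₀·(J_AC/a)/((J_AC/a)+(J_CB/b)) = 6.027 N·m, T_B = 0.04290 N·m.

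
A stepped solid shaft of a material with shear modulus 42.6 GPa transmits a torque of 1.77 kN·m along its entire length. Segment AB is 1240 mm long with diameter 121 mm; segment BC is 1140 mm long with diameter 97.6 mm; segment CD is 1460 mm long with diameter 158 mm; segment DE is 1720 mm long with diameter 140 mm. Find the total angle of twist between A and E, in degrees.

J_AB = π(0.121)⁴/32 = 2.10×10^-5 m⁴; J_BC = π(0.0976)⁴/32 = 8.91×10^-6 m⁴; J_CD = π(0.158)⁴/32 = 6.12×10^-5 m⁴; J_DE = π(0.140)⁴/32 = 3.77×10^-5 m⁴.
θ = (T/G)·Σ L_i/J_i = (1770/42.6×10⁹)·(1.24/2.10×10^-5 + 1.14/8.91×10^-6 + 1.46/6.12×10^-5 + 1.72/3.77×10^-5) = 0.01065 rad.

0.610°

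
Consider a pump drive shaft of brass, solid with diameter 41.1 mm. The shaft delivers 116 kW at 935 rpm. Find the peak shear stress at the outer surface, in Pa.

8.69e7 Pa

ω = 2π·935/60 = 97.91 rad/s, so T = P/ω = 116×10³ / 97.91 = 1185 N·m.
J = πd⁴/32 = π(0.0411)⁴/32 = 2.801×10^-7 m⁴.
τ_max = T·r/J = 1185 × 0.0206 / 2.801×10^-7 = 8.691×10^7 Pa.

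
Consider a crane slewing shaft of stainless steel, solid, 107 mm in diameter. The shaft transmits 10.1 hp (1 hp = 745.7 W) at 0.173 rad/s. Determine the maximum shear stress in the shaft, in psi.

ω = 0.173 rad/s, so T = P/ω = 10.1×745.7 / 0.1730 = 43540 N·m.
J = πd⁴/32 = π(0.107)⁴/32 = 1.287×10^-5 m⁴.
τ_max = T·r/J = 43540 × 0.0535 / 1.287×10^-5 = 1.810×10^8 Pa.

26300 psi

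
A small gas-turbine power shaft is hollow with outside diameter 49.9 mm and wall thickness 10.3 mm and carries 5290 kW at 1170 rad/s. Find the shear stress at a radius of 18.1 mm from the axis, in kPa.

ω = 1170 rad/s, so T = P/ω = 5290×10³ / 1170 = 4521 N·m.
J = π(d_o⁴ − d_i⁴)/32 = π(0.0499⁴ − 0.0293⁴)/32 = 5.363×10^-7 m⁴.
Shear stress varies linearly with radius: τ = T·r/J = 4521 × 0.0181 / 5.363×10^-7 = 1.526×10^8 Pa.

153000 kPa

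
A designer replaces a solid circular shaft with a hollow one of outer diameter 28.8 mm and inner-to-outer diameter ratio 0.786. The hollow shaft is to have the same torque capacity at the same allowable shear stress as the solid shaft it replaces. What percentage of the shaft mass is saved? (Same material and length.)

47.3 %

Equal τ_max and T ⇒ the solid shaft needs d_s³ = d_o³(1−k⁴), so d_s = 28.8·(1−0.786⁴)^(1/3) = 24.54 mm.
Area ratio A_h/A_s = d_o²(1−k²)/d_s² = (1−k²)/(1−k⁴)^(2/3) = 0.5266.
Mass saving = 1 − 0.5266 = 47.3 %.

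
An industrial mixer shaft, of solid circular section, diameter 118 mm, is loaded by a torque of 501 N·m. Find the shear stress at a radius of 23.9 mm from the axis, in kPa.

629 kPa

J = πd⁴/32 = π(0.118)⁴/32 = 1.903×10^-5 m⁴.
Shear stress varies linearly with radius: τ = T·r/J = 501.0 × 0.0239 / 1.903×10^-5 = 6.291×10^5 Pa.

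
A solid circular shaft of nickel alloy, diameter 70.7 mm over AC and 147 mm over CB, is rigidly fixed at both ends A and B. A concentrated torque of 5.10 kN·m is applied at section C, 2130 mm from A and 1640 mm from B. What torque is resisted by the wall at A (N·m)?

Compatibility: T_A·a/J_AC = T_B·b/J_CB with T_A + T_B = T₀.
J_AC = 2.45×10^-6 m⁴, J_CB = 4.58×10^-5 m⁴, so T_A = T₀·(J_AC/a)/((J_AC/a)+(J_CB/b)) = 201.8 N·m, T_B = 4898 N·m.

202 N·m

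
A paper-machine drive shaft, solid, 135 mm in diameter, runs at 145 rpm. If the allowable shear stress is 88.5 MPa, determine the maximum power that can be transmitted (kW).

J = πd⁴/32 = π(0.135)⁴/32 = 3.261×10^-5 m⁴.
T_max = τ_allow·J/r = 8.85×10^7 × 3.261×10^-5 / 0.0675 = 42750 N·m.
ω = 2π·145/60 = 15.18 rad/s, so P_max = T_max·ω = 6.492×10^5 W.

649 kW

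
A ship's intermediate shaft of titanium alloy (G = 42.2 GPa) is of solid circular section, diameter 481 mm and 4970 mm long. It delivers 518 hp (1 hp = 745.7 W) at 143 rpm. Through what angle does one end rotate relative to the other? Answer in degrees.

ω = 2π·143/60 = 14.97 rad/s, so T = P/ω = 518×745.7 / 14.97 = 25790 N·m.
J = πd⁴/32 = π(0.481)⁴/32 = 5.255×10^-3 m⁴.
θ = T·L/(G·J) = 25790 × 4.97 / (42.2×10⁹ × 5.255×10^-3) = 5.781×10^-4 rad.

0.0331°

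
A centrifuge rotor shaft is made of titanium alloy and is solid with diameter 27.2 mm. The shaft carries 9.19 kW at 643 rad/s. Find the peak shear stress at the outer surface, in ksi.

ω = 643 rad/s, so T = P/ω = 9.19×10³ / 643.0 = 14.29 N·m.
J = πd⁴/32 = π(0.0272)⁴/32 = 5.374×10^-8 m⁴.
τ_max = T·r/J = 14.29 × 0.0136 / 5.374×10^-8 = 3.617×10^6 Pa.

0.525 ksi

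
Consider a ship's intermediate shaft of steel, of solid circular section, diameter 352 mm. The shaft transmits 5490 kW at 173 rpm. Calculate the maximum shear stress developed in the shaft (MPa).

35.4 MPa

ω = 2π·173/60 = 18.12 rad/s, so T = P/ω = 5490×10³ / 18.12 = 303000 N·m.
J = πd⁴/32 = π(0.352)⁴/32 = 1.507×10^-3 m⁴.
τ_max = T·r/J = 303000 × 0.176 / 1.507×10^-3 = 3.539×10^7 Pa.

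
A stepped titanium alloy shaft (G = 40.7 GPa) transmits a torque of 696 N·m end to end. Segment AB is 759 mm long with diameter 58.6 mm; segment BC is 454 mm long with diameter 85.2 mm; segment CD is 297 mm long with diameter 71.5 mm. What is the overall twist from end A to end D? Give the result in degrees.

0.842°

J_AB = π(0.0586)⁴/32 = 1.16×10^-6 m⁴; J_BC = π(0.0852)⁴/32 = 5.17×10^-6 m⁴; J_CD = π(0.0715)⁴/32 = 2.57×10^-6 m⁴.
θ = (T/G)·Σ L_i/J_i = (696.0/40.7×10⁹)·(0.759/1.16×10^-6 + 0.454/5.17×10^-6 + 0.297/2.57×10^-6) = 0.01469 rad.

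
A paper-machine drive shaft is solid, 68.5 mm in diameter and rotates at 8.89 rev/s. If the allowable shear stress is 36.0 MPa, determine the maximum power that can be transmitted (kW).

127 kW

J = πd⁴/32 = π(0.0685)⁴/32 = 2.162×10^-6 m⁴.
T_max = τ_allow·J/r = 3.60×10^7 × 2.162×10^-6 / 0.0343 = 2272 N·m.
ω = 2π·8.89 = 55.86 rad/s, so P_max = T_max·ω = 1.269×10^5 W.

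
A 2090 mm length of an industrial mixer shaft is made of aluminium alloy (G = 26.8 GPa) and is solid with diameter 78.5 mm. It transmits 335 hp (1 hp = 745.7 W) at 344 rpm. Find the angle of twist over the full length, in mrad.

ω = 2π·344/60 = 36.02 rad/s, so T = P/ω = 335×745.7 / 36.02 = 6935 N·m.
J = πd⁴/32 = π(0.0785)⁴/32 = 3.728×10^-6 m⁴.
θ = T·L/(G·J) = 6935 × 2.09 / (26.8×10⁹ × 3.728×10^-6) = 0.1451 rad.

145 mrad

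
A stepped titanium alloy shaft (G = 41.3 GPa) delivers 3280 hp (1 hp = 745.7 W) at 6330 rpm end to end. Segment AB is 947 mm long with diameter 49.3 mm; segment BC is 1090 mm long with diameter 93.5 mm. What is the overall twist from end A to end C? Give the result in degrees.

ω = 2π·6330/60 = 662.9 rad/s, so T = P/ω = 3280×745.7 / 662.9 = 3690 N·m.
J_AB = π(0.0493)⁴/32 = 5.80×10^-7 m⁴; J_BC = π(0.0935)⁴/32 = 7.50×10^-6 m⁴.
θ = (T/G)·Σ L_i/J_i = (3690/41.3×10⁹)·(0.947/5.80×10^-7 + 1.09/7.50×10^-6) = 0.1589 rad.

9.10°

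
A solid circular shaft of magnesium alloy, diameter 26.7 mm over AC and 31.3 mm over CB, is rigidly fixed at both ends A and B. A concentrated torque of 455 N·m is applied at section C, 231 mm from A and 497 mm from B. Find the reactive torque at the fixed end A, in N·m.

Compatibility: T_A·a/J_AC = T_B·b/J_CB with T_A + T_B = T₀.
J_AC = 4.99×10^-8 m⁴, J_CB = 9.42×10^-8 m⁴, so T_A = T₀·(J_AC/a)/((J_AC/a)+(J_CB/b)) = 242.3 N·m, T_B = 212.7 N·m.

242 N·m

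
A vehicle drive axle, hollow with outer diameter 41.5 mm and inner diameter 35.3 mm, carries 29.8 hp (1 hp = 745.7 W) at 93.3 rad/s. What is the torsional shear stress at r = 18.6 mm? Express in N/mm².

ω = 93.3 rad/s, so T = P/ω = 29.8×745.7 / 93.30 = 238.2 N·m.
J = π(d_o⁴ − d_i⁴)/32 = π(0.0415⁴ − 0.0353⁴)/32 = 1.388×10^-7 m⁴.
Shear stress varies linearly with radius: τ = T·r/J = 238.2 × 0.0186 / 1.388×10^-7 = 3.193×10^7 Pa.

31.9 N/mm²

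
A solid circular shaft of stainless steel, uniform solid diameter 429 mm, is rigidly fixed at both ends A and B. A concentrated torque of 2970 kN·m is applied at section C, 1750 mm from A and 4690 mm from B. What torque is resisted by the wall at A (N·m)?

With uniform GJ and both ends fixed, compatibility θ_AC = θ_CB gives T_A·a = T_B·b, together with T_A + T_B = T₀.
T_A = T₀·b/(a+b) = 2.970e6·4690/6440 = 2.163e6 N·m; T_B = 807100 N·m.

2.16e6 N·m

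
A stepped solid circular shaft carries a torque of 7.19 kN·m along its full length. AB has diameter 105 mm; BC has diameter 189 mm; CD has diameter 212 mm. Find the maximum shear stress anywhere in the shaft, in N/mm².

31.6 N/mm²

Under the same torque, τ_max = 16T/(πd³) is largest where d is smallest — segment AB (d = 105 mm).
τ_max = 16·7190/(π·(0.105)³) = 3.163×10^7 Pa.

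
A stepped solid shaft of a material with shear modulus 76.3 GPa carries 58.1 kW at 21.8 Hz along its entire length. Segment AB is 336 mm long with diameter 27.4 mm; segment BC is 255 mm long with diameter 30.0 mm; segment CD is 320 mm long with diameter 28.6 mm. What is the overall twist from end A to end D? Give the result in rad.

ω = 2π·21.8 = 137.0 rad/s, so T = P/ω = 58.1×10³ / 137.0 = 424.2 N·m.
J_AB = π(0.0274)⁴/32 = 5.53×10^-8 m⁴; J_BC = π(0.0300)⁴/32 = 7.95×10^-8 m⁴; J_CD = π(0.0286)⁴/32 = 6.57×10^-8 m⁴.
θ = (T/G)·Σ L_i/J_i = (424.2/76.3×10⁹)·(0.336/5.53×10^-8 + 0.255/7.95×10^-8 + 0.320/6.57×10^-8) = 0.07867 rad.

0.0787 rad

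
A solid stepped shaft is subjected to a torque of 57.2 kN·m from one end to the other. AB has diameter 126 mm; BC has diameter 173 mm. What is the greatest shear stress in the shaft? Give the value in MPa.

Under the same torque, τ_max = 16T/(πd³) is largest where d is smallest — segment AB (d = 126 mm).
τ_max = 16·57200/(π·(0.126)³) = 1.456×10^8 Pa.

146 MPa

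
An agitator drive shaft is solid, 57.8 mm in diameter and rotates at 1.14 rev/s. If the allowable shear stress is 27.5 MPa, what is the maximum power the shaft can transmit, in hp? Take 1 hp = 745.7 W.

10.0 hp

J = πd⁴/32 = π(0.0578)⁴/32 = 1.096×10^-6 m⁴.
T_max = τ_allow·J/r = 2.75×10^7 × 1.096×10^-6 / 0.0289 = 1043 N·m.
ω = 2π·1.14 = 7.163 rad/s, so P_max = T_max·ω = 7468 W.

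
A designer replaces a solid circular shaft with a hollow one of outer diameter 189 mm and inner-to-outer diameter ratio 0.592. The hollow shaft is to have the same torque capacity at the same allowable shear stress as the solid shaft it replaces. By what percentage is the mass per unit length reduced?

29.1 %

Equal τ_max and T ⇒ the solid shaft needs d_s³ = d_o³(1−k⁴), so d_s = 189·(1−0.592⁴)^(1/3) = 180.9 mm.
Area ratio A_h/A_s = d_o²(1−k²)/d_s² = (1−k²)/(1−k⁴)^(2/3) = 0.7088.
Mass saving = 1 − 0.7088 = 29.1 %.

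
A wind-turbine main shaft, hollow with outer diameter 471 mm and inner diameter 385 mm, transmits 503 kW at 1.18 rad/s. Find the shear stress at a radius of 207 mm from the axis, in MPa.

ω = 1.18 rad/s, so T = P/ω = 503×10³ / 1.180 = 426300 N·m.
J = π(d_o⁴ − d_i⁴)/32 = π(0.471⁴ − 0.385⁴)/32 = 2.675×10^-3 m⁴.
Shear stress varies linearly with radius: τ = T·r/J = 426300 × 0.207 / 2.675×10^-3 = 3.299×10^7 Pa.

33.0 MPa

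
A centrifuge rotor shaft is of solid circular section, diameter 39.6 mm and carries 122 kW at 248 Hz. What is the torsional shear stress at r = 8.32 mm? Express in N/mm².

2.70 N/mm²

ω = 2π·248 = 1558 rad/s, so T = P/ω = 122×10³ / 1558 = 78.29 N·m.
J = πd⁴/32 = π(0.0396)⁴/32 = 2.414×10^-7 m⁴.
Shear stress varies linearly with radius: τ = T·r/J = 78.29 × 0.00832 / 2.414×10^-7 = 2.698×10^6 Pa.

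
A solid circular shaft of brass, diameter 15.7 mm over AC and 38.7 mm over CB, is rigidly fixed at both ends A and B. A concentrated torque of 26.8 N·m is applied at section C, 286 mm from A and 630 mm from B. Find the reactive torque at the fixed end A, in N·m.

1.51 N·m

Compatibility: T_A·a/J_AC = T_B·b/J_CB with T_A + T_B = T₀.
J_AC = 5.96×10^-9 m⁴, J_CB = 2.20×10^-7 m⁴, so T_A = T₀·(J_AC/a)/((J_AC/a)+(J_CB/b)) = 1.509 N·m, T_B = 25.29 N·m.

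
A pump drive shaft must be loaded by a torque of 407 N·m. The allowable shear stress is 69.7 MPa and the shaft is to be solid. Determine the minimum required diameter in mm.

31.0 mm

For a solid shaft τ_max = 16T/(πd³), so d = (16T/(π τ_allow))^(1/3) = (16·407.0/(π·6.97×10^7))^(1/3) = 0.03098 m.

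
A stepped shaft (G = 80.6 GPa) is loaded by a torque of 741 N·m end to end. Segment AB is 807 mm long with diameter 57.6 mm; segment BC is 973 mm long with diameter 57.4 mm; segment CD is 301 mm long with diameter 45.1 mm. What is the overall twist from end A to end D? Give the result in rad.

J_AB = π(0.0576)⁴/32 = 1.08×10^-6 m⁴; J_BC = π(0.0574)⁴/32 = 1.07×10^-6 m⁴; J_CD = π(0.0451)⁴/32 = 4.06×10^-7 m⁴.
θ = (T/G)·Σ L_i/J_i = (741.0/80.6×10⁹)·(0.807/1.08×10^-6 + 0.973/1.07×10^-6 + 0.301/4.06×10^-7) = 0.02207 rad.

0.0221 rad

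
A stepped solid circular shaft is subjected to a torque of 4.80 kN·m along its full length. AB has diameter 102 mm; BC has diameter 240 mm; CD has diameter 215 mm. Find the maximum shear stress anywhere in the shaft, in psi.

3340 psi

Under the same torque, τ_max = 16T/(πd³) is largest where d is smallest — segment AB (d = 102 mm).
τ_max = 16·4800/(π·(0.102)³) = 2.304×10^7 Pa.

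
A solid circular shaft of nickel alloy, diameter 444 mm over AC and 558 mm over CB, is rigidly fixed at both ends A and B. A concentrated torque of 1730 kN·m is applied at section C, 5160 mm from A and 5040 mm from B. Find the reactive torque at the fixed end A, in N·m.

Compatibility: T_A·a/J_AC = T_B·b/J_CB with T_A + T_B = T₀.
J_AC = 3.82×10^-3 m⁴, J_CB = 9.52×10^-3 m⁴, so T_A = T₀·(J_AC/a)/((J_AC/a)+(J_CB/b)) = 486800 N·m, T_B = 1.243e6 N·m.

487000 N·m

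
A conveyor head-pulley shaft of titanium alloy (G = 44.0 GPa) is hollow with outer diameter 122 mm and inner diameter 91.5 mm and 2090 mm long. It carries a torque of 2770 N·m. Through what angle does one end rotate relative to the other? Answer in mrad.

8.85 mrad

J = π(d_o⁴ − d_i⁴)/32 = π(0.122⁴ − 0.0915⁴)/32 = 1.487×10^-5 m⁴.
θ = T·L/(G·J) = 2770 × 2.09 / (44.0×10⁹ × 1.487×10^-5) = 8.850×10^-3 rad.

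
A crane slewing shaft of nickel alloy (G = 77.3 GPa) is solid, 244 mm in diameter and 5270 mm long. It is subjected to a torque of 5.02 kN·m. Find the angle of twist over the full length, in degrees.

J = πd⁴/32 = π(0.244)⁴/32 = 3.480×10^-4 m⁴.
θ = T·L/(G·J) = 5020 × 5.27 / (77.3×10⁹ × 3.480×10^-4) = 9.835×10^-4 rad.

0.0564°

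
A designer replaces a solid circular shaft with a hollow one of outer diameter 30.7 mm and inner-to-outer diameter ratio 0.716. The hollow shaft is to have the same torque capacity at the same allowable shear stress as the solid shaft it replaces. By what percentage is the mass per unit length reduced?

40.3 %

Equal τ_max and T ⇒ the solid shaft needs d_s³ = d_o³(1−k⁴), so d_s = 30.7·(1−0.716⁴)^(1/3) = 27.73 mm.
Area ratio A_h/A_s = d_o²(1−k²)/d_s² = (1−k²)/(1−k⁴)^(2/3) = 0.5972.
Mass saving = 1 − 0.5972 = 40.3 %.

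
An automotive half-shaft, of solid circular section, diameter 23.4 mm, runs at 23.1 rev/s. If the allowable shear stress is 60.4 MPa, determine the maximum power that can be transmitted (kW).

22.1 kW

J = πd⁴/32 = π(0.0234)⁴/32 = 2.943×10^-8 m⁴.
T_max = τ_allow·J/r = 6.04×10^7 × 2.943×10^-8 / 0.0117 = 152.0 N·m.
ω = 2π·23.1 = 145.1 rad/s, so P_max = T_max·ω = 2.205×10^4 W.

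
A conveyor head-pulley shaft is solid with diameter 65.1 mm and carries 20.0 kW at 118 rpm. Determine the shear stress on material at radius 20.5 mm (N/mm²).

ω = 2π·118/60 = 12.36 rad/s, so T = P/ω = 20.0×10³ / 12.36 = 1619 N·m.
J = πd⁴/32 = π(0.0651)⁴/32 = 1.763×10^-6 m⁴.
Shear stress varies linearly with radius: τ = T·r/J = 1619 × 0.0205 / 1.763×10^-6 = 1.882×10^7 Pa.

18.8 N/mm²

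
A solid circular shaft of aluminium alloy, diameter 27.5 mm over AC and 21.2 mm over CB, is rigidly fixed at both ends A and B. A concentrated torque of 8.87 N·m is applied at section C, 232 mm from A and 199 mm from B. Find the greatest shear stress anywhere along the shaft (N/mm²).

Compatibility: T_A·a/J_AC = T_B·b/J_CB with T_A + T_B = T₀.
J_AC = 5.61×10^-8 m⁴, J_CB = 1.98×10^-8 m⁴, so T_A = T₀·(J_AC/a)/((J_AC/a)+(J_CB/b)) = 6.283 N·m, T_B = 2.587 N·m.
τ in each portion: τ_AC = 1.54×10^6 Pa, τ_CB = 1.38×10^6 Pa; maximum is in AC.
τ_max = T_AC·r/J = 6.283·0.0138/5.61×10^-8 = 1.539×10^6 Pa.

1.54 N/mm²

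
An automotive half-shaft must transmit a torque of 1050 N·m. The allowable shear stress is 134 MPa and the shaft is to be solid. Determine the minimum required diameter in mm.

For a solid shaft τ_max = 16T/(πd³), so d = (16T/(π τ_allow))^(1/3) = (16·1050/(π·1.34×10^8))^(1/3) = 0.03417 m.

34.2 mm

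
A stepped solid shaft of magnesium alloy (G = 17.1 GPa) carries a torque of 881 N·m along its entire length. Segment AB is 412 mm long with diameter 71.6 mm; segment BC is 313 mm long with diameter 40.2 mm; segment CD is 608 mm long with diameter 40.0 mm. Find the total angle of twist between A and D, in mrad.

196 mrad

J_AB = π(0.0716)⁴/32 = 2.58×10^-6 m⁴; J_BC = π(0.0402)⁴/32 = 2.56×10^-7 m⁴; J_CD = π(0.0400)⁴/32 = 2.51×10^-7 m⁴.
θ = (T/G)·Σ L_i/J_i = (881.0/17.1×10⁹)·(0.412/2.58×10^-6 + 0.313/2.56×10^-7 + 0.608/2.51×10^-7) = 0.1958 rad.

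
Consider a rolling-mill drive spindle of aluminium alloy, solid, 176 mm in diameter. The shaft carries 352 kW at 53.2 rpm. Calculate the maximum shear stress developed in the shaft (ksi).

ω = 2π·53.2/60 = 5.571 rad/s, so T = P/ω = 352×10³ / 5.571 = 63180 N·m.
J = πd⁴/32 = π(0.176)⁴/32 = 9.420×10^-5 m⁴.
τ_max = T·r/J = 63180 × 0.0880 / 9.420×10^-5 = 5.902×10^7 Pa.

8.56 ksi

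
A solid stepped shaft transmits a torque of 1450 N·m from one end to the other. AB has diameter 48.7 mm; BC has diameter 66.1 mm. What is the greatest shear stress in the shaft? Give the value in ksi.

9.27 ksi

Under the same torque, τ_max = 16T/(πd³) is largest where d is smallest — segment AB (d = 48.7 mm).
τ_max = 16·1450/(π·(0.0487)³) = 6.394×10^7 Pa.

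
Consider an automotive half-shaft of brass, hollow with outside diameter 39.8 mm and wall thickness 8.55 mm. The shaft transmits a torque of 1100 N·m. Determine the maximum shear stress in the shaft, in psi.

14400 psi

J = π(d_o⁴ − d_i⁴)/32 = π(0.0398⁴ − 0.0227⁴)/32 = 2.203×10^-7 m⁴.
τ_max = T·r/J = 1100 × 0.0199 / 2.203×10^-7 = 9.938×10^7 Pa.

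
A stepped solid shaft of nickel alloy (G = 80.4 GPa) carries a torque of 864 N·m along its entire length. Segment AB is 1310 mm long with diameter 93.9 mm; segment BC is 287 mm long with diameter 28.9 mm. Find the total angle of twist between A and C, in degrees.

J_AB = π(0.0939)⁴/32 = 7.63×10^-6 m⁴; J_BC = π(0.0289)⁴/32 = 6.85×10^-8 m⁴.
θ = (T/G)·Σ L_i/J_i = (864.0/80.4×10⁹)·(1.31/7.63×10^-6 + 0.287/6.85×10^-8) = 0.04688 rad.

2.69°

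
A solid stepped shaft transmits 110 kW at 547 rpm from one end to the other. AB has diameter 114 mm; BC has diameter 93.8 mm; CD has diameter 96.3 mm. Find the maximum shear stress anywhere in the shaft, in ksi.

ω = 2π·547/60 = 57.28 rad/s, so T = P/ω = 110×10³ / 57.28 = 1920 N·m.
Under the same torque, τ_max = 16T/(πd³) is largest where d is smallest — segment BC (d = 93.8 mm).
τ_max = 16·1920/(π·(0.0938)³) = 1.185×10^7 Pa.

1.72 ksi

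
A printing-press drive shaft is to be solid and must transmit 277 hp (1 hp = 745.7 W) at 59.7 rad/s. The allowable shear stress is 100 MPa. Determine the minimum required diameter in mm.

56.1 mm

ω = 59.7 rad/s, so T = P/ω = 277×745.7 / 59.70 = 3460 N·m.
For a solid shaft τ_max = 16T/(πd³), so d = (16T/(π τ_allow))^(1/3) = (16·3460/(π·1.00×10^8))^(1/3) = 0.05606 m.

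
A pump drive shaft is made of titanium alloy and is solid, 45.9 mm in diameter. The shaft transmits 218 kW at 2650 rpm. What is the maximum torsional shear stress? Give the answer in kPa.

41400 kPa

ω = 2π·2650/60 = 277.5 rad/s, so T = P/ω = 218×10³ / 277.5 = 785.6 N·m.
J = πd⁴/32 = π(0.0459)⁴/32 = 4.358×10^-7 m⁴.
τ_max = T·r/J = 785.6 × 0.0229 / 4.358×10^-7 = 4.137×10^7 Pa.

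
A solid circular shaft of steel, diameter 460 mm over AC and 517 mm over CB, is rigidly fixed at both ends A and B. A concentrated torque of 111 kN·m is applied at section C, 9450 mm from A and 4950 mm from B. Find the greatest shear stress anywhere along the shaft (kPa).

Compatibility: T_A·a/J_AC = T_B·b/J_CB with T_A + T_B = T₀.
J_AC = 4.40×10^-3 m⁴, J_CB = 7.01×10^-3 m⁴, so T_A = T₀·(J_AC/a)/((J_AC/a)+(J_CB/b)) = 27430 N·m, T_B = 83570 N·m.
τ in each portion: τ_AC = 1.44×10^6 Pa, τ_CB = 3.08×10^6 Pa; maximum is in CB.
τ_max = T_CB·r/J = 83570·0.259/7.01×10^-3 = 3.080×10^6 Pa.

3080 kPa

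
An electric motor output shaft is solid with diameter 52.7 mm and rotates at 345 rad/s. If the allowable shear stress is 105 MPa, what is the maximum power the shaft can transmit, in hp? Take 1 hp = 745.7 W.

J = πd⁴/32 = π(0.0527)⁴/32 = 7.573×10^-7 m⁴.
T_max = τ_allow·J/r = 1.05×10^8 × 7.573×10^-7 / 0.0264 = 3018 N·m.
ω = 345 rad/s, so P_max = T_max·ω = 1.041×10^6 W.

1400 hp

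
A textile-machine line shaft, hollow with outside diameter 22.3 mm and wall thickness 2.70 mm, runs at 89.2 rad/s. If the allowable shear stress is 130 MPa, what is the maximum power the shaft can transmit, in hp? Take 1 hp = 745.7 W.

J = π(d_o⁴ − d_i⁴)/32 = π(0.0223⁴ − 0.0169⁴)/32 = 1.627×10^-8 m⁴.
T_max = τ_allow·J/r = 1.30×10^8 × 1.627×10^-8 / 0.0112 = 189.7 N·m.
ω = 89.2 rad/s, so P_max = T_max·ω = 1.692×10^4 W.

22.7 hp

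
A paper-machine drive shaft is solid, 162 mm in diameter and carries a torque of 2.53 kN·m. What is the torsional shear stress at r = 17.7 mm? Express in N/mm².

J = πd⁴/32 = π(0.162)⁴/32 = 6.762×10^-5 m⁴.
Shear stress varies linearly with radius: τ = T·r/J = 2530 × 0.0177 / 6.762×10^-5 = 6.623×10^5 Pa.

0.662 N/mm²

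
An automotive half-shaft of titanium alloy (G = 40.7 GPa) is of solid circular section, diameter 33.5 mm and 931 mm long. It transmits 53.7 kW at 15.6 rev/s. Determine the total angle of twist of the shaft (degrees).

ω = 2π·15.6 = 98.02 rad/s, so T = P/ω = 53.7×10³ / 98.02 = 547.9 N·m.
J = πd⁴/32 = π(0.0335)⁴/32 = 1.236×10^-7 m⁴.
θ = T·L/(G·J) = 547.9 × 0.931 / (40.7×10⁹ × 1.236×10^-7) = 0.1014 rad.

5.81°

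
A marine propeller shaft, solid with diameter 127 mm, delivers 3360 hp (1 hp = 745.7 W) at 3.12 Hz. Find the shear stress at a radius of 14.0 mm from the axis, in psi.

ω = 2π·3.12 = 19.60 rad/s, so T = P/ω = 3360×745.7 / 19.60 = 127800 N·m.
J = πd⁴/32 = π(0.127)⁴/32 = 2.554×10^-5 m⁴.
Shear stress varies linearly with radius: τ = T·r/J = 127800 × 0.0140 / 2.554×10^-5 = 7.006×10^7 Pa.

10200 psi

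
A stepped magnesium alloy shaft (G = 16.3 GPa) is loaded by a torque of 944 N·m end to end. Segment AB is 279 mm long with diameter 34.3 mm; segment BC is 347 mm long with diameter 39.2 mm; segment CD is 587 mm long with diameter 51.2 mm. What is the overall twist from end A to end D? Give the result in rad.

J_AB = π(0.0343)⁴/32 = 1.36×10^-7 m⁴; J_BC = π(0.0392)⁴/32 = 2.32×10^-7 m⁴; J_CD = π(0.0512)⁴/32 = 6.75×10^-7 m⁴.
θ = (T/G)·Σ L_i/J_i = (944.0/16.3×10⁹)·(0.279/1.36×10^-7 + 0.347/2.32×10^-7 + 0.587/6.75×10^-7) = 0.2560 rad.

0.256 rad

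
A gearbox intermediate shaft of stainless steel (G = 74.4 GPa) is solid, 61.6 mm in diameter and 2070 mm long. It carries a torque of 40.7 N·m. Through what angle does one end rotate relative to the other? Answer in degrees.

0.0459°

J = πd⁴/32 = π(0.0616)⁴/32 = 1.414×10^-6 m⁴.
θ = T·L/(G·J) = 40.70 × 2.07 / (74.4×10⁹ × 1.414×10^-6) = 8.011×10^-4 rad.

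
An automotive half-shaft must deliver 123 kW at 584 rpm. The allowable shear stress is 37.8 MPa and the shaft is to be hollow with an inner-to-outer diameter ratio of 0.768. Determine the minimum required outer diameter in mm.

74.6 mm

ω = 2π·584/60 = 61.16 rad/s, so T = P/ω = 123×10³ / 61.16 = 2011 N·m.
For a hollow shaft with d_i/d_o = 0.768: τ_max = 16T/(π d_o³ (1−k⁴)), so d_o = [16T/(π τ_allow (1−k⁴))]^(1/3) = [16·2011/(π·3.78×10^7·0.6521)]^(1/3) = 0.07462 m.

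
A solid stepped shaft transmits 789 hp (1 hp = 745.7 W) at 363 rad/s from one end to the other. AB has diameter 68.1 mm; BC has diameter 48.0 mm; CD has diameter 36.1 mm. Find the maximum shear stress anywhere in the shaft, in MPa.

ω = 363 rad/s, so T = P/ω = 789×745.7 / 363.0 = 1621 N·m.
Under the same torque, τ_max = 16T/(πd³) is largest where d is smallest — segment CD (d = 36.1 mm).
τ_max = 16·1621/(π·(0.0361)³) = 1.755×10^8 Pa.

175 MPa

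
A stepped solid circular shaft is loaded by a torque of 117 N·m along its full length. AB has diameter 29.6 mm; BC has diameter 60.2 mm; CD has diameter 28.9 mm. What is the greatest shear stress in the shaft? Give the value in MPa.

Under the same torque, τ_max = 16T/(πd³) is largest where d is smallest — segment CD (d = 28.9 mm).
τ_max = 16·117.0/(π·(0.0289)³) = 2.469×10^7 Pa.

24.7 MPa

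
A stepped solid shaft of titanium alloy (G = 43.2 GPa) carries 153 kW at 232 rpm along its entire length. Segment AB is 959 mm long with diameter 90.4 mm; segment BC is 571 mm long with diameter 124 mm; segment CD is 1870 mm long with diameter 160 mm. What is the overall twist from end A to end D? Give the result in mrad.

29.1 mrad

ω = 2π·232/60 = 24.29 rad/s, so T = P/ω = 153×10³ / 24.29 = 6298 N·m.
J_AB = π(0.0904)⁴/32 = 6.56×10^-6 m⁴; J_BC = π(0.124)⁴/32 = 2.32×10^-5 m⁴; J_CD = π(0.160)⁴/32 = 6.43×10^-5 m⁴.
θ = (T/G)·Σ L_i/J_i = (6298/43.2×10⁹)·(0.959/6.56×10^-6 + 0.571/2.32×10^-5 + 1.87/6.43×10^-5) = 0.02915 rad.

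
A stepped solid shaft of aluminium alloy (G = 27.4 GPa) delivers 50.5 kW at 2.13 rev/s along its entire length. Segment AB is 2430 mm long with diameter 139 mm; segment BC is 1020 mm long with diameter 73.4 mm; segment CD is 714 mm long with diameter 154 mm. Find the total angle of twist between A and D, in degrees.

3.45°

ω = 2π·2.13 = 13.38 rad/s, so T = P/ω = 50.5×10³ / 13.38 = 3773 N·m.
J_AB = π(0.139)⁴/32 = 3.66×10^-5 m⁴; J_BC = π(0.0734)⁴/32 = 2.85×10^-6 m⁴; J_CD = π(0.154)⁴/32 = 5.52×10^-5 m⁴.
θ = (T/G)·Σ L_i/J_i = (3773/27.4×10⁹)·(2.43/3.66×10^-5 + 1.02/2.85×10^-6 + 0.714/5.52×10^-5) = 0.06021 rad.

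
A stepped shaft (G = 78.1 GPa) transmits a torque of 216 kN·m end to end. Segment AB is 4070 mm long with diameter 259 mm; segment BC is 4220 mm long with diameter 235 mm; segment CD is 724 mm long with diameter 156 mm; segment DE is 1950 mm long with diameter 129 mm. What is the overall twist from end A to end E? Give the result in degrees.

J_AB = π(0.259)⁴/32 = 4.42×10^-4 m⁴; J_BC = π(0.235)⁴/32 = 2.99×10^-4 m⁴; J_CD = π(0.156)⁴/32 = 5.81×10^-5 m⁴; J_DE = π(0.129)⁴/32 = 2.72×10^-5 m⁴.
θ = (T/G)·Σ L_i/J_i = (216000/78.1×10⁹)·(4.07/4.42×10^-4 + 4.22/2.99×10^-4 + 0.724/5.81×10^-5 + 1.95/2.72×10^-5) = 0.2973 rad.

17.0°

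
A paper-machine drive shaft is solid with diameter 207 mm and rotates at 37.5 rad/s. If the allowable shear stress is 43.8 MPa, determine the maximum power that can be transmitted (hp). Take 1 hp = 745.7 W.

J = πd⁴/32 = π(0.207)⁴/32 = 1.803×10^-4 m⁴.
T_max = τ_allow·J/r = 4.38×10^7 × 1.803×10^-4 / 0.103 = 76280 N·m.
ω = 37.5 rad/s, so P_max = T_max·ω = 2.861×10^6 W.

3840 hp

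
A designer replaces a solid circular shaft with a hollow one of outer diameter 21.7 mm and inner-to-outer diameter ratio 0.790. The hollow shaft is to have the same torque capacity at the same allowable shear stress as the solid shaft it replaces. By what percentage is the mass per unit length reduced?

47.8 %

Equal τ_max and T ⇒ the solid shaft needs d_s³ = d_o³(1−k⁴), so d_s = 21.7·(1−0.790⁴)^(1/3) = 18.41 mm.
Area ratio A_h/A_s = d_o²(1−k²)/d_s² = (1−k²)/(1−k⁴)^(2/3) = 0.5223.
Mass saving = 1 − 0.5223 = 47.8 %.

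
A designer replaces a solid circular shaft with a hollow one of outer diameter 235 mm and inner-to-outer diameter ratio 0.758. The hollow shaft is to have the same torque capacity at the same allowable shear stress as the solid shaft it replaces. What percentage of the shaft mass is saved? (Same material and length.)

44.4 %

Equal τ_max and T ⇒ the solid shaft needs d_s³ = d_o³(1−k⁴), so d_s = 235·(1−0.758⁴)^(1/3) = 205.6 mm.
Area ratio A_h/A_s = d_o²(1−k²)/d_s² = (1−k²)/(1−k⁴)^(2/3) = 0.5557.
Mass saving = 1 − 0.5557 = 44.4 %.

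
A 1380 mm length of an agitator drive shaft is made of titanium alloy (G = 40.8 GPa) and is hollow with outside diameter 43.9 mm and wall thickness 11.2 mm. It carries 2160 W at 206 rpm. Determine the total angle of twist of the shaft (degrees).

0.565°

ω = 2π·206/60 = 21.57 rad/s, so T = P/ω = 2160 / 21.57 = 100.1 N·m.
J = π(d_o⁴ − d_i⁴)/32 = π(0.0439⁴ − 0.0215⁴)/32 = 3.437×10^-7 m⁴.
θ = T·L/(G·J) = 100.1 × 1.38 / (40.8×10⁹ × 3.437×10^-7) = 9.855×10^-3 rad.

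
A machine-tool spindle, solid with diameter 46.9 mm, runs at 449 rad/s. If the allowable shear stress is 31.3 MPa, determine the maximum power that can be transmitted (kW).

J = πd⁴/32 = π(0.0469)⁴/32 = 4.750×10^-7 m⁴.
T_max = τ_allow·J/r = 3.13×10^7 × 4.750×10^-7 / 0.0234 = 634.0 N·m.
ω = 449 rad/s, so P_max = T_max·ω = 2.847×10^5 W.

285 kW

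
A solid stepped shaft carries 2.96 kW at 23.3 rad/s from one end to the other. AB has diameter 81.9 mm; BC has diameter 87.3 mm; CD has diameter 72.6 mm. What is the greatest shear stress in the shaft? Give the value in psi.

245 psi

ω = 23.3 rad/s, so T = P/ω = 2.96×10³ / 23.30 = 127.0 N·m.
Under the same torque, τ_max = 16T/(πd³) is largest where d is smallest — segment CD (d = 72.6 mm).
τ_max = 16·127.0/(π·(0.0726)³) = 1.691×10^6 Pa.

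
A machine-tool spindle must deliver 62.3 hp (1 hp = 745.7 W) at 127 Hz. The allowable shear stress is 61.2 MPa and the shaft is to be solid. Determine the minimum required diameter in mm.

ω = 2π·127 = 798.0 rad/s, so T = P/ω = 62.3×745.7 / 798.0 = 58.22 N·m.
For a solid shaft τ_max = 16T/(πd³), so d = (16T/(π τ_allow))^(1/3) = (16·58.22/(π·6.12×10^7))^(1/3) = 0.01692 m.

16.9 mm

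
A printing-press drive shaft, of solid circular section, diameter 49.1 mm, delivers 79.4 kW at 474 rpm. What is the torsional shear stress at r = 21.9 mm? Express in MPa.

ω = 2π·474/60 = 49.64 rad/s, so T = P/ω = 79.4×10³ / 49.64 = 1600 N·m.
J = πd⁴/32 = π(0.0491)⁴/32 = 5.706×10^-7 m⁴.
Shear stress varies linearly with radius: τ = T·r/J = 1600 × 0.0219 / 5.706×10^-7 = 6.139×10^7 Pa.

61.4 MPa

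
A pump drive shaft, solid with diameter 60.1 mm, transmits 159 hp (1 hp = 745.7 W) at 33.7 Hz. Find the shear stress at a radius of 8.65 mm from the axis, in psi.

ω = 2π·33.7 = 211.7 rad/s, so T = P/ω = 159×745.7 / 211.7 = 560.0 N·m.
J = πd⁴/32 = π(0.0601)⁴/32 = 1.281×10^-6 m⁴.
Shear stress varies linearly with radius: τ = T·r/J = 560.0 × 0.00865 / 1.281×10^-6 = 3.782×10^6 Pa.

548 psi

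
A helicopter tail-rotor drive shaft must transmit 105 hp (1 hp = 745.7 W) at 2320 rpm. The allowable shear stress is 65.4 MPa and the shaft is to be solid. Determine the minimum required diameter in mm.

29.3 mm

ω = 2π·2320/60 = 242.9 rad/s, so T = P/ω = 105×745.7 / 242.9 = 322.3 N·m.
For a solid shaft τ_max = 16T/(πd³), so d = (16T/(π τ_allow))^(1/3) = (16·322.3/(π·6.54×10^7))^(1/3) = 0.02928 m.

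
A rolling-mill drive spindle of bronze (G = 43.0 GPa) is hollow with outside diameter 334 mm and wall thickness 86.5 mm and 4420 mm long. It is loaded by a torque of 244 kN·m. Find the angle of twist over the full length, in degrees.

J = π(d_o⁴ − d_i⁴)/32 = π(0.334⁴ − 0.161⁴)/32 = 1.156×10^-3 m⁴.
θ = T·L/(G·J) = 244000 × 4.42 / (43.0×10⁹ × 1.156×10^-3) = 0.02170 rad.

1.24°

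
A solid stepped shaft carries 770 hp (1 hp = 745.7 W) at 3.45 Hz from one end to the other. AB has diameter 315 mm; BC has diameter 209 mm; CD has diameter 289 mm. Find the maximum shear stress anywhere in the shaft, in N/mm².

14.8 N/mm²

ω = 2π·3.45 = 21.68 rad/s, so T = P/ω = 770×745.7 / 21.68 = 26490 N·m.
Under the same torque, τ_max = 16T/(πd³) is largest where d is smallest — segment BC (d = 209 mm).
τ_max = 16·26490/(π·(0.209)³) = 1.478×10^7 Pa.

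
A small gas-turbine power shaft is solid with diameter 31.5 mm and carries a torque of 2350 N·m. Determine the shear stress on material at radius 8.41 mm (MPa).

J = πd⁴/32 = π(0.0315)⁴/32 = 9.666×10^-8 m⁴.
Shear stress varies linearly with radius: τ = T·r/J = 2350 × 0.00841 / 9.666×10^-8 = 2.045×10^8 Pa.

204 MPa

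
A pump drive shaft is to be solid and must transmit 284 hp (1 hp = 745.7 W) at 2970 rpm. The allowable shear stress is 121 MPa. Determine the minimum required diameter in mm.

30.6 mm

ω = 2π·2970/60 = 311.0 rad/s, so T = P/ω = 284×745.7 / 311.0 = 680.9 N·m.
For a solid shaft τ_max = 16T/(πd³), so d = (16T/(π τ_allow))^(1/3) = (16·680.9/(π·1.21×10^8))^(1/3) = 0.03060 m.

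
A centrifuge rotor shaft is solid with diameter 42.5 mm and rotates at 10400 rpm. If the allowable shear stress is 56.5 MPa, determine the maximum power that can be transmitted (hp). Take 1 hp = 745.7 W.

1240 hp

J = πd⁴/32 = π(0.0425)⁴/32 = 3.203×10^-7 m⁴.
T_max = τ_allow·J/r = 5.65×10^7 × 3.203×10^-7 / 0.0213 = 851.6 N·m.
ω = 2π·10400/60 = 1089 rad/s, so P_max = T_max·ω = 9.275×10^5 W.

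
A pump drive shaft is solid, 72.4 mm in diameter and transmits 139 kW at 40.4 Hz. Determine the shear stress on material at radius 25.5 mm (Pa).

ω = 2π·40.4 = 253.8 rad/s, so T = P/ω = 139×10³ / 253.8 = 547.6 N·m.
J = πd⁴/32 = π(0.0724)⁴/32 = 2.697×10^-6 m⁴.
Shear stress varies linearly with radius: τ = T·r/J = 547.6 × 0.0255 / 2.697×10^-6 = 5.177×10^6 Pa.

5.18e6 Pa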